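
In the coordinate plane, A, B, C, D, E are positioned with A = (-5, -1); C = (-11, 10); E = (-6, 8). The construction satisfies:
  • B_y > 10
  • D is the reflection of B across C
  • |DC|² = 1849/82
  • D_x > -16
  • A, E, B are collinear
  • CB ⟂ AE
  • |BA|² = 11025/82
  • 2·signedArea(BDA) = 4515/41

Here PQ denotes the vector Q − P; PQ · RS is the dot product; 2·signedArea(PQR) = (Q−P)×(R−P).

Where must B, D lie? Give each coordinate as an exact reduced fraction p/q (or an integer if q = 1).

B = (-515/82, 863/82)
D = (-1289/82, 777/82)

1. B_x = -515/82  [A, E, B are collinear ∩ CB ⟂ AE]
2. B_y = 863/82  [A, E, B are collinear ∩ CB ⟂ AE]
   → B = (-515/82, 863/82)
3. D_x = -1289/82  [D is the reflection of B across C]
4. D_y = 777/82  [D is the reflection of B across C]
   → D = (-1289/82, 777/82)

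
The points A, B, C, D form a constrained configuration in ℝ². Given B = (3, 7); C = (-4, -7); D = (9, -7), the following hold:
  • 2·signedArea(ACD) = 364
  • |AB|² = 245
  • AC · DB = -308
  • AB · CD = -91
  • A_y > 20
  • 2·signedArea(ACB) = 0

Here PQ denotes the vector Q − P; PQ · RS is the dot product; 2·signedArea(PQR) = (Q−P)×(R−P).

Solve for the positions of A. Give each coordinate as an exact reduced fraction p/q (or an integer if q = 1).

1. A_x = 10  [2·signedArea(ACB) = 0 ∩ AB · CD = -91]
2. A_y = 21  [2·signedArea(ACB) = 0 ∩ AB · CD = -91]
   → A = (10, 21)

A = (10, 21)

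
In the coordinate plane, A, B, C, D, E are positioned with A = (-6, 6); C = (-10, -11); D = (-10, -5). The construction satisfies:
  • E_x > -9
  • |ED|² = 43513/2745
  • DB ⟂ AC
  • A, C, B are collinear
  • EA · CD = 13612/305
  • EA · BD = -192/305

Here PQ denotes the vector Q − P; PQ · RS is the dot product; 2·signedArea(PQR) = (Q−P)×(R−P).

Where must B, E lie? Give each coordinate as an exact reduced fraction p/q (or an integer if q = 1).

1. B_x = -2642/305  [A, C, B are collinear ∩ DB ⟂ AC]
2. B_y = -1621/305  [A, C, B are collinear ∩ DB ⟂ AC]
   → B = (-2642/305, -1621/305)
3. E_x = -7522/915  [EA · BD = -192/305 ∩ EA · CD = 13612/305]
4. E_y = -1316/915  [EA · BD = -192/305 ∩ EA · CD = 13612/305]
   → E = (-7522/915, -1316/915)

B = (-2642/305, -1621/305)
E = (-7522/915, -1316/915)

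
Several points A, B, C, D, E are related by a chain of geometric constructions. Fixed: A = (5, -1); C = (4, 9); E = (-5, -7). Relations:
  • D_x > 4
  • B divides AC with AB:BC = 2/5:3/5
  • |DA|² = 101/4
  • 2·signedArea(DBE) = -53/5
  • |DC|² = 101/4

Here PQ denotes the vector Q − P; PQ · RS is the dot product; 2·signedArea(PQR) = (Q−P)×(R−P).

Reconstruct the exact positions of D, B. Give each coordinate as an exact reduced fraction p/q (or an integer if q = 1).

1. B_x = 23/5  [B divides AC with AB:BC = 2/5:3/5]
2. B_y = 3  [B divides AC with AB:BC = 2/5:3/5]
   → B = (23/5, 3)
3. D_x = 9/2  [line 10·x + -48/5·y + -33/5 = 0 ∩ |DA|² = 101/4]
4. D_y = 4  [line 10·x + -48/5·y + -33/5 = 0 ∩ |DA|² = 101/4]
   → D = (9/2, 4)

B = (23/5, 3)
D = (9/2, 4)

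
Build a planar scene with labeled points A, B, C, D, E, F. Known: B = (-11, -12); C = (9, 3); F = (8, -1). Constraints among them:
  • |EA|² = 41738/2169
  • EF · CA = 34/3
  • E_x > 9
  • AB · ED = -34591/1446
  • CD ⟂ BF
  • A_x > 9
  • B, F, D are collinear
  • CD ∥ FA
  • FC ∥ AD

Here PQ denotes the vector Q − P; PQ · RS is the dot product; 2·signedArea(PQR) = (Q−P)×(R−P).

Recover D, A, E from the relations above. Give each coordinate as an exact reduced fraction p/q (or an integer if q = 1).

1. D_x = 5053/482  [B, F, D are collinear ∩ CD ⟂ BF]
2. D_y = 211/482  [B, F, D are collinear ∩ CD ⟂ BF]
   → D = (5053/482, 211/482)
3. A_x = 4571/482  [FC ∥ AD ∩ CD ∥ FA]
4. A_y = -1717/482  [FC ∥ AD ∩ CD ∥ FA]
   → A = (4571/482, -1717/482)
5. E_x = 13247/1446  [EF · CA = 34/3 ∩ AB · ED = -34591/1446]
6. E_y = 1175/1446  [EF · CA = 34/3 ∩ AB · ED = -34591/1446]
   → E = (13247/1446, 1175/1446)

A = (4571/482, -1717/482)
D = (5053/482, 211/482)
E = (13247/1446, 1175/1446)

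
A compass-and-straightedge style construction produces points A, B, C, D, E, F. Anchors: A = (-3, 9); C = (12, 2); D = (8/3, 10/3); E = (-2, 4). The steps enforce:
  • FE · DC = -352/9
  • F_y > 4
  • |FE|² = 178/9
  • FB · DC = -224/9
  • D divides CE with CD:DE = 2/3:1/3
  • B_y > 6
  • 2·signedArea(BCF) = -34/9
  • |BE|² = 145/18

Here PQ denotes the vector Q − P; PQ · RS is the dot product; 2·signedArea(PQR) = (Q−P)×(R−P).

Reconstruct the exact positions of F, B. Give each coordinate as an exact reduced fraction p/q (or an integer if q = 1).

B = (-1/6, 37/6)
F = (7/3, 5)

1. F_x = 7/3  [line -28/3·x + 4/3·y + 136/9 = 0 ∩ |FE|² = 178/9]
2. F_y = 5  [line -28/3·x + 4/3·y + 136/9 = 0 ∩ |FE|² = 178/9]
   → F = (7/3, 5)
3. B_x = -1/6  [2·signedArea(BCF) = -34/9 ∩ FB · DC = -224/9]
4. B_y = 37/6  [2·signedArea(BCF) = -34/9 ∩ FB · DC = -224/9]
   → B = (-1/6, 37/6)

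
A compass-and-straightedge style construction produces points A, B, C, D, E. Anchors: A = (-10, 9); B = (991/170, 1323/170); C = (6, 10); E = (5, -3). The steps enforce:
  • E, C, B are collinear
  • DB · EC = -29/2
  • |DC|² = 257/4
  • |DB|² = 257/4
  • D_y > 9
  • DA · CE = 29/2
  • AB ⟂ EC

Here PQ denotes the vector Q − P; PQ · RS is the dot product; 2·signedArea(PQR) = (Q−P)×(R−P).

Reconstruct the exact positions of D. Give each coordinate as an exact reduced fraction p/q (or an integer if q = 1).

D = (-2, 19/2)

1. D_x = -2  [line 1·x + 13·y + -243/2 = 0 ∩ |DB|² = 257/4]
2. D_y = 19/2  [line 1·x + 13·y + -243/2 = 0 ∩ |DB|² = 257/4]
   → D = (-2, 19/2)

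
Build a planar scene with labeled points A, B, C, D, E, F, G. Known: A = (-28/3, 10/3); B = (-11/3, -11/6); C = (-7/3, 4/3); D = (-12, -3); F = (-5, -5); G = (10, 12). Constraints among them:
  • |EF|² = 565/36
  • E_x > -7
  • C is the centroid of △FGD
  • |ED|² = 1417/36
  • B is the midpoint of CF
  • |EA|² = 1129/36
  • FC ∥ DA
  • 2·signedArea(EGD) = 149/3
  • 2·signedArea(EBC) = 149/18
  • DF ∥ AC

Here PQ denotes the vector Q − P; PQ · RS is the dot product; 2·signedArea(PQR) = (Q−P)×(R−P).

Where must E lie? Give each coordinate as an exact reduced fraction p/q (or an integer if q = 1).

E = (-6, -7/6)

1. E_x = -6  [2·signedArea(EGD) = 149/3 ∩ 2·signedArea(EBC) = 149/18]
2. E_y = -7/6  [2·signedArea(EGD) = 149/3 ∩ 2·signedArea(EBC) = 149/18]
   → E = (-6, -7/6)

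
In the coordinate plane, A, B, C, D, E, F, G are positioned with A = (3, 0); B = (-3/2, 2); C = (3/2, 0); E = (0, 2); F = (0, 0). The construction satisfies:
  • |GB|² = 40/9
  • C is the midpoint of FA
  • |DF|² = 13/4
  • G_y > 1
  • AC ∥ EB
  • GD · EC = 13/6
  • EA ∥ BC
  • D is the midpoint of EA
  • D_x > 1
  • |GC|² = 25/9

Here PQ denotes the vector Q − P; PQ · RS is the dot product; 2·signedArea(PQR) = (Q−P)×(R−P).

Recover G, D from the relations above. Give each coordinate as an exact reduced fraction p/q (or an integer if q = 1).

1. D_x = 3/2  [D is the midpoint of EA]
2. D_y = 1  [D is the midpoint of EA]
   → D = (3/2, 1)
3. G_x = 1/2  [line -3/2·x + 2·y + -23/12 = 0 ∩ |GC|² = 25/9]
4. G_y = 4/3  [line -3/2·x + 2·y + -23/12 = 0 ∩ |GC|² = 25/9]
   → G = (1/2, 4/3)

D = (3/2, 1)
G = (1/2, 4/3)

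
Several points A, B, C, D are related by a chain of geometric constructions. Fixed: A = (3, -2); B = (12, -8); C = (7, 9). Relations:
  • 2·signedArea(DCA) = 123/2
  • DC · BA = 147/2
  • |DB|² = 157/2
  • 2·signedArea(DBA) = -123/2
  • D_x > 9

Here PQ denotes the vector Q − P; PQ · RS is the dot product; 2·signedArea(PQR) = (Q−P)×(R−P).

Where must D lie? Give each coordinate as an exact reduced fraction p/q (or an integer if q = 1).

1. D_x = 19/2  [2·signedArea(DBA) = -123/2 ∩ DC · BA = 147/2]
2. D_y = 1/2  [2·signedArea(DBA) = -123/2 ∩ DC · BA = 147/2]
   → D = (19/2, 1/2)

D = (19/2, 1/2)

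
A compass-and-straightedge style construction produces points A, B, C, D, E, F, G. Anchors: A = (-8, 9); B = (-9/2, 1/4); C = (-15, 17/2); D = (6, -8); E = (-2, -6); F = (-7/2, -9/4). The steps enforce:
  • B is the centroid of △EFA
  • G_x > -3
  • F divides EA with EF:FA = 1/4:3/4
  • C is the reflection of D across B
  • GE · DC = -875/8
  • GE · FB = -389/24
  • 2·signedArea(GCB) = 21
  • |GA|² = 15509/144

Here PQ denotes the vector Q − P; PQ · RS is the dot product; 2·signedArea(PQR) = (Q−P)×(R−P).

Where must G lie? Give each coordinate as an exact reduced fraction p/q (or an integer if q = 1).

1. G_x = -13/6  [2·signedArea(GCB) = 21 ∩ GE · FB = -389/24]
2. G_y = 5/12  [2·signedArea(GCB) = 21 ∩ GE · FB = -389/24]
   → G = (-13/6, 5/12)

G = (-13/6, 5/12)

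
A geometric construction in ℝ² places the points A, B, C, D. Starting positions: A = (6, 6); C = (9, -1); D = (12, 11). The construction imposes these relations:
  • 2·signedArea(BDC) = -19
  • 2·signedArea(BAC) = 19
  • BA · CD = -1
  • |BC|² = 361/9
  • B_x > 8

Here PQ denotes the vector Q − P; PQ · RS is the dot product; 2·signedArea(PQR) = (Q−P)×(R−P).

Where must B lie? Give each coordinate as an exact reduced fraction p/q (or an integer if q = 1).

1. B_x = 9  [BA · CD = -1 ∩ 2·signedArea(BDC) = -19]
2. B_y = 16/3  [BA · CD = -1 ∩ 2·signedArea(BDC) = -19]
   → B = (9, 16/3)

B = (9, 16/3)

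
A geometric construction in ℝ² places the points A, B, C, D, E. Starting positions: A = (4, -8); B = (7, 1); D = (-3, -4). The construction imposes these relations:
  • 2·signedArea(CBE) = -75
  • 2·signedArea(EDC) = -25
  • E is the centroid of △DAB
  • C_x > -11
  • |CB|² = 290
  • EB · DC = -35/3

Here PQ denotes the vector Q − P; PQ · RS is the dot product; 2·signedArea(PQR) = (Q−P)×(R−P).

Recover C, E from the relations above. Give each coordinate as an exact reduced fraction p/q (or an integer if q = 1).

1. E_x = 8/3  [E is the centroid of △DAB]
2. E_y = -11/3  [E is the centroid of △DAB]
   → E = (8/3, -11/3)
3. C_x = -10  [2·signedArea(CBE) = -75 ∩ 2·signedArea(EDC) = -25]
4. C_y = 0  [2·signedArea(CBE) = -75 ∩ 2·signedArea(EDC) = -25]
   → C = (-10, 0)

C = (-10, 0)
E = (8/3, -11/3)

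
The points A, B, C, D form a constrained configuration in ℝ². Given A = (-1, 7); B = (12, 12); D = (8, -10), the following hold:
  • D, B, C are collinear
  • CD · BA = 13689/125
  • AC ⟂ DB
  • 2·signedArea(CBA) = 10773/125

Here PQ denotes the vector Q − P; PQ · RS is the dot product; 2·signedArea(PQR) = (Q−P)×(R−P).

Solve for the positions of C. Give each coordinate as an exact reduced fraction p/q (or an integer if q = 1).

1. C_x = 1338/125  [D, B, C are collinear ∩ AC ⟂ DB]
2. C_y = 609/125  [D, B, C are collinear ∩ AC ⟂ DB]
   → C = (1338/125, 609/125)

C = (1338/125, 609/125)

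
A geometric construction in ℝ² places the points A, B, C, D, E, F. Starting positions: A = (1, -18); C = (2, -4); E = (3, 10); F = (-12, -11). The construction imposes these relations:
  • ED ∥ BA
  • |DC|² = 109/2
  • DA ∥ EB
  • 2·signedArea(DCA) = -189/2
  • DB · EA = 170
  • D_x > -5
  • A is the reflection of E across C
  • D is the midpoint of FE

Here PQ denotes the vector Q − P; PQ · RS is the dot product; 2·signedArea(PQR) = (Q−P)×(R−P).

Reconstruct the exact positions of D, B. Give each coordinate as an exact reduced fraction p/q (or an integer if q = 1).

B = (17/2, -15/2)
D = (-9/2, -1/2)

1. D_x = -9/2  [D is the midpoint of FE]
2. D_y = -1/2  [D is the midpoint of FE]
   → D = (-9/2, -1/2)
3. B_x = 17/2  [ED ∥ BA ∩ DA ∥ EB]
4. B_y = -15/2  [ED ∥ BA ∩ DA ∥ EB]
   → B = (17/2, -15/2)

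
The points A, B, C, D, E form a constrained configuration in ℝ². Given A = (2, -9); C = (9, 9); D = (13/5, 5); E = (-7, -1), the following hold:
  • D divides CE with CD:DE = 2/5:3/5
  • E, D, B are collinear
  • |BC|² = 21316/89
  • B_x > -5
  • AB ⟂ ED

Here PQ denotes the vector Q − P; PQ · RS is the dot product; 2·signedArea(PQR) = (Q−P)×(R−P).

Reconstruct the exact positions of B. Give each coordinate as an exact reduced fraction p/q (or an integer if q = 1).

B = (-367/89, 71/89)

1. B_x = -367/89  [E, D, B are collinear ∩ AB ⟂ ED]
2. B_y = 71/89  [E, D, B are collinear ∩ AB ⟂ ED]
   → B = (-367/89, 71/89)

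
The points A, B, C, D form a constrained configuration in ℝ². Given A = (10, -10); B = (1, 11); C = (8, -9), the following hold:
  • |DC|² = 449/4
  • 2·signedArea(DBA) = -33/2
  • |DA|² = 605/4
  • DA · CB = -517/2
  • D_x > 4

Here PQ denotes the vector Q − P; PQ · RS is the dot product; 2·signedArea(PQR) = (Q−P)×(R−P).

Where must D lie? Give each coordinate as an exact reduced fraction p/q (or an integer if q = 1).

D = (9/2, 1)

1. D_x = 9/2  [DA · CB = -517/2 ∩ 2·signedArea(DBA) = -33/2]
2. D_y = 1  [DA · CB = -517/2 ∩ 2·signedArea(DBA) = -33/2]
   → D = (9/2, 1)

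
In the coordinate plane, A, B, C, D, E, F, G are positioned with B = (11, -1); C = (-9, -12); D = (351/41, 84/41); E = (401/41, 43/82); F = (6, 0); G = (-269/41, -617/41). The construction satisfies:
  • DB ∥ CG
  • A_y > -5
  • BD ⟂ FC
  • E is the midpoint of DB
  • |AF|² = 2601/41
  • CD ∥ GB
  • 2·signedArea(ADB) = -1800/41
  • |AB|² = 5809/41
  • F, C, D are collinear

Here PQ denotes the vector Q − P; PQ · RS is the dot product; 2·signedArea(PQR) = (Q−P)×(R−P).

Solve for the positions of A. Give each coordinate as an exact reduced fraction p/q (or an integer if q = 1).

A = (-9/41, -204/41)

1. A_x = -9/41  [line 125/41·x + 100/41·y + 525/41 = 0 ∩ |AF|² = 2601/41]
2. A_y = -204/41  [line 125/41·x + 100/41·y + 525/41 = 0 ∩ |AF|² = 2601/41]
   → A = (-9/41, -204/41)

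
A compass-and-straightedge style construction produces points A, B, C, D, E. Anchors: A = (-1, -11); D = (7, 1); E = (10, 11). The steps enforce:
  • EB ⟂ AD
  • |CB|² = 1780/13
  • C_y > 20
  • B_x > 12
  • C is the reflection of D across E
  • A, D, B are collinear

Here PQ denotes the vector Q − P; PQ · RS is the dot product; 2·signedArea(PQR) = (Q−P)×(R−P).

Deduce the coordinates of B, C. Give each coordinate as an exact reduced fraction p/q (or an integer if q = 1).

B = (163/13, 121/13)
C = (13, 21)

1. B_x = 163/13  [A, D, B are collinear ∩ EB ⟂ AD]
2. B_y = 121/13  [A, D, B are collinear ∩ EB ⟂ AD]
   → B = (163/13, 121/13)
3. C_x = 13  [C is the reflection of D across E]
4. C_y = 21  [C is the reflection of D across E]
   → C = (13, 21)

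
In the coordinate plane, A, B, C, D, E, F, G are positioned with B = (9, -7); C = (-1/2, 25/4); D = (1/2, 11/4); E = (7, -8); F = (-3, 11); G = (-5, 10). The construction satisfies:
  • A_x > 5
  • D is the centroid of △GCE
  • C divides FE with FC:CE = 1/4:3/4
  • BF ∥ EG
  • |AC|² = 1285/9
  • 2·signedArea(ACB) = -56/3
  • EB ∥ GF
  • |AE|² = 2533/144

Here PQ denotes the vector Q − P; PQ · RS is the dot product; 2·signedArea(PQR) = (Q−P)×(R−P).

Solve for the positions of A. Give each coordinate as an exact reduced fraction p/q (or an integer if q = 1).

A = (11/2, -49/12)

1. A_x = 11/2  [line 53/4·x + 19/2·y + -409/12 = 0 ∩ |AC|² = 1285/9]
2. A_y = -49/12  [line 53/4·x + 19/2·y + -409/12 = 0 ∩ |AC|² = 1285/9]
   → A = (11/2, -49/12)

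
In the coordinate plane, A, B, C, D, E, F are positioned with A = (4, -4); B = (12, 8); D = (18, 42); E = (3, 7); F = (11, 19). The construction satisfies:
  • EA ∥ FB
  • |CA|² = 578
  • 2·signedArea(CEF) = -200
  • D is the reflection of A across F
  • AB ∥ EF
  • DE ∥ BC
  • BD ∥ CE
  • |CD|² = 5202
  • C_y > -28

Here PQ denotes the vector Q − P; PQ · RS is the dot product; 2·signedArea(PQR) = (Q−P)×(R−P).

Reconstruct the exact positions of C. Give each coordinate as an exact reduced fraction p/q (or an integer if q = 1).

1. C_x = -3  [BD ∥ CE ∩ DE ∥ BC]
2. C_y = -27  [BD ∥ CE ∩ DE ∥ BC]
   → C = (-3, -27)

C = (-3, -27)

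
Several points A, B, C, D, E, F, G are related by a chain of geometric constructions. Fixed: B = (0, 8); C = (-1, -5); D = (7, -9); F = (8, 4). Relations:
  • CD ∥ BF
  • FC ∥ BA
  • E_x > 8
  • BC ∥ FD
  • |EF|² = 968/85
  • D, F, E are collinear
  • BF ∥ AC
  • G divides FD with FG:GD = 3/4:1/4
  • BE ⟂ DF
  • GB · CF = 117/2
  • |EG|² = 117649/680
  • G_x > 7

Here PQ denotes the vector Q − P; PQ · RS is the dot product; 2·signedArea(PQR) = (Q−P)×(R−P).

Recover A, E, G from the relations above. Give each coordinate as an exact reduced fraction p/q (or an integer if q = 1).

A = (-9, -1)
E = (702/85, 626/85)
G = (29/4, -23/4)

1. A_x = -9  [BF ∥ AC ∩ FC ∥ BA]
2. A_y = -1  [BF ∥ AC ∩ FC ∥ BA]
   → A = (-9, -1)
3. E_x = 702/85  [D, F, E are collinear ∩ BE ⟂ DF]
4. E_y = 626/85  [D, F, E are collinear ∩ BE ⟂ DF]
   → E = (702/85, 626/85)
5. G_x = 29/4  [G divides FD with FG:GD = 3/4:1/4]
6. G_y = -23/4  [G divides FD with FG:GD = 3/4:1/4]
   → G = (29/4, -23/4)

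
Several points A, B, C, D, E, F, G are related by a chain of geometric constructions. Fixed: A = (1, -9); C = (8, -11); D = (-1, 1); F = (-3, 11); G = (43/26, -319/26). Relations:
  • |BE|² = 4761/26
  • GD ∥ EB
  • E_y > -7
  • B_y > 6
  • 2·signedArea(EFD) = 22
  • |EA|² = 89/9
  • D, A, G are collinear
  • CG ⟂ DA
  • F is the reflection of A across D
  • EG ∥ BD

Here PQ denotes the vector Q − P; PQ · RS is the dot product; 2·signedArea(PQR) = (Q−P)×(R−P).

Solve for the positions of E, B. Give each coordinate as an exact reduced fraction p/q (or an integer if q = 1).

1. E_x = 8/3  [line 10·x + 2·y + -14 = 0 ∩ |EA|² = 89/9]
2. E_y = -19/3  [line 10·x + 2·y + -14 = 0 ∩ |EA|² = 89/9]
   → E = (8/3, -19/3)
3. B_x = 1/78  [EG ∥ BD ∩ GD ∥ EB]
4. B_y = 541/78  [EG ∥ BD ∩ GD ∥ EB]
   → B = (1/78, 541/78)

B = (1/78, 541/78)
E = (8/3, -19/3)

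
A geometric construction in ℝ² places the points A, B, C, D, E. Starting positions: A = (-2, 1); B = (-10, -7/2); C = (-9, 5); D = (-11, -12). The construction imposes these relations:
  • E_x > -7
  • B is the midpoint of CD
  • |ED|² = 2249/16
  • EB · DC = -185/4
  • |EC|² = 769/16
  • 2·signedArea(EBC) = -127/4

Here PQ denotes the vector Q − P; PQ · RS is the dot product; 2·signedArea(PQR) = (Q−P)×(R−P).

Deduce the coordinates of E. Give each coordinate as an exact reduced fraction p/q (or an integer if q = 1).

1. E_x = -6  [2·signedArea(EBC) = -127/4 ∩ EB · DC = -185/4]
2. E_y = -5/4  [2·signedArea(EBC) = -127/4 ∩ EB · DC = -185/4]
   → E = (-6, -5/4)

E = (-6, -5/4)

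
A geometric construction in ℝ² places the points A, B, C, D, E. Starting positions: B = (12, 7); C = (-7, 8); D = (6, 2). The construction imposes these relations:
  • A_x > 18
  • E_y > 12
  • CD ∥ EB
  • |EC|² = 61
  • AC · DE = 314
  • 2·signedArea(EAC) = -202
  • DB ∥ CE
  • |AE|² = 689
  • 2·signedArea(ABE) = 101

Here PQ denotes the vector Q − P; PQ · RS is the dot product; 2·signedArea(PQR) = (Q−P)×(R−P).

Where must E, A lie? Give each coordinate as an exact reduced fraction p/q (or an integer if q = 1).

1. E_x = -1  [CD ∥ EB ∩ DB ∥ CE]
2. E_y = 13  [CD ∥ EB ∩ DB ∥ CE]
   → E = (-1, 13)
3. A_x = 19  [AC · DE = 314 ∩ 2·signedArea(ABE) = 101]
4. A_y = -4  [AC · DE = 314 ∩ 2·signedArea(ABE) = 101]
   → A = (19, -4)

A = (19, -4)
E = (-1, 13)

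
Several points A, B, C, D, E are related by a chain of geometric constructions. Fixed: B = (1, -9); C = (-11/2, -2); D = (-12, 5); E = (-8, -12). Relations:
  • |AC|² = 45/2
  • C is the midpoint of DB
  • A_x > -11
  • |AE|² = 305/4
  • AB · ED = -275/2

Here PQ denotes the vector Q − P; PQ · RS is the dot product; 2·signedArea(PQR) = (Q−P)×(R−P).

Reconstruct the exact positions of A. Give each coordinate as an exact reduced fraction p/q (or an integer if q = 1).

A = (-10, -7/2)

1. A_x = -10  [line 4·x + -17·y + -39/2 = 0 ∩ |AE|² = 305/4]
2. A_y = -7/2  [line 4·x + -17·y + -39/2 = 0 ∩ |AE|² = 305/4]
   → A = (-10, -7/2)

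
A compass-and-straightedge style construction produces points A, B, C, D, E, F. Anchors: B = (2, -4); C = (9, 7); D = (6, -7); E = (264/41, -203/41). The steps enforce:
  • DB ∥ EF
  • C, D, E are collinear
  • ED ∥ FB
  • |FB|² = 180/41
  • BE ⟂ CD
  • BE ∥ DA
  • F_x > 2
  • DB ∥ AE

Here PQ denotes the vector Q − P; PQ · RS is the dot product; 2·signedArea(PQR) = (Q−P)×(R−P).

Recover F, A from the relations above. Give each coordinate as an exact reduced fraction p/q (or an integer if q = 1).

1. F_x = 100/41  [ED ∥ FB ∩ DB ∥ EF]
2. F_y = -80/41  [ED ∥ FB ∩ DB ∥ EF]
   → F = (100/41, -80/41)
3. A_x = 428/41  [DB ∥ AE ∩ BE ∥ DA]
4. A_y = -326/41  [DB ∥ AE ∩ BE ∥ DA]
   → A = (428/41, -326/41)

A = (428/41, -326/41)
F = (100/41, -80/41)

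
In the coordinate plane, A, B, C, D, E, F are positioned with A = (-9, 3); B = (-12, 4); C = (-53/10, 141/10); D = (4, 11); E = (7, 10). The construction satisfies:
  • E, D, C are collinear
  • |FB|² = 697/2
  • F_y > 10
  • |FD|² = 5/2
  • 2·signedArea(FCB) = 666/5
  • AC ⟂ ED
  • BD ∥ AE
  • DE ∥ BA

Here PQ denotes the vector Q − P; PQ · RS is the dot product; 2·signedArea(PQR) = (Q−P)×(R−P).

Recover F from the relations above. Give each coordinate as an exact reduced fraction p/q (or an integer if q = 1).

1. F_x = 11/2  [line 101/10·x + -67/10·y + 74/5 = 0 ∩ |FD|² = 5/2]
2. F_y = 21/2  [line 101/10·x + -67/10·y + 74/5 = 0 ∩ |FD|² = 5/2]
   → F = (11/2, 21/2)

F = (11/2, 21/2)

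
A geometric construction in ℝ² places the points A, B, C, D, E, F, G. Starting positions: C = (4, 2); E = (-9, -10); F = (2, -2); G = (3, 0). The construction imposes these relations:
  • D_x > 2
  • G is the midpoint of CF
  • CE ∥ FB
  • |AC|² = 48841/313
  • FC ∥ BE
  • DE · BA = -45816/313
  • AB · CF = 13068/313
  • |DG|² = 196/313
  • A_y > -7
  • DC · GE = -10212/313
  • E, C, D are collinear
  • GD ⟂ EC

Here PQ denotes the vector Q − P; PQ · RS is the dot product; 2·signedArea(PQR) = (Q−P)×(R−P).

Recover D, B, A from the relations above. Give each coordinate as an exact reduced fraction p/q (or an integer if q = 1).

1. D_x = 771/313  [E, C, D are collinear ∩ GD ⟂ EC]
2. D_y = 182/313  [E, C, D are collinear ∩ GD ⟂ EC]
   → D = (771/313, 182/313)
3. B_x = -11  [FC ∥ BE ∩ CE ∥ FB]
4. B_y = -14  [FC ∥ BE ∩ CE ∥ FB]
   → B = (-11, -14)
5. A_x = -1621/313  [AB · CF = 13068/313 ∩ DE · BA = -45816/313]
6. A_y = -2026/313  [AB · CF = 13068/313 ∩ DE · BA = -45816/313]
   → A = (-1621/313, -2026/313)

A = (-1621/313, -2026/313)
B = (-11, -14)
D = (771/313, 182/313)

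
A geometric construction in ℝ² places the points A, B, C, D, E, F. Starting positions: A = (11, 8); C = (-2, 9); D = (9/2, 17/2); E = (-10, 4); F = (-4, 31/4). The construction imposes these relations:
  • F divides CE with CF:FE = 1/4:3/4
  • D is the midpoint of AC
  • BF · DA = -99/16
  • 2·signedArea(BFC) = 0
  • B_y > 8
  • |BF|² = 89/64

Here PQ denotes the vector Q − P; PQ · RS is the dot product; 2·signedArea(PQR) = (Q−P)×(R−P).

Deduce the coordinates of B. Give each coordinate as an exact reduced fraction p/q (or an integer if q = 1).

B = (-3, 67/8)

1. B_x = -3  [2·signedArea(BFC) = 0 ∩ BF · DA = -99/16]
2. B_y = 67/8  [2·signedArea(BFC) = 0 ∩ BF · DA = -99/16]
   → B = (-3, 67/8)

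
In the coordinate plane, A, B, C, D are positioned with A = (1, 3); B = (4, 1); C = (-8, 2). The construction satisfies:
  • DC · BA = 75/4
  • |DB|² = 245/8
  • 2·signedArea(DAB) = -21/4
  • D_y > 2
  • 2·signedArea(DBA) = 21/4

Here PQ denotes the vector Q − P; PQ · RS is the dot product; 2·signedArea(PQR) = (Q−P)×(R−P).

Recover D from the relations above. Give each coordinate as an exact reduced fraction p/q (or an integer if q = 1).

1. D_x = -5/4  [2·signedArea(DAB) = -21/4 ∩ DC · BA = 75/4]
2. D_y = 11/4  [2·signedArea(DAB) = -21/4 ∩ DC · BA = 75/4]
   → D = (-5/4, 11/4)

D = (-5/4, 11/4)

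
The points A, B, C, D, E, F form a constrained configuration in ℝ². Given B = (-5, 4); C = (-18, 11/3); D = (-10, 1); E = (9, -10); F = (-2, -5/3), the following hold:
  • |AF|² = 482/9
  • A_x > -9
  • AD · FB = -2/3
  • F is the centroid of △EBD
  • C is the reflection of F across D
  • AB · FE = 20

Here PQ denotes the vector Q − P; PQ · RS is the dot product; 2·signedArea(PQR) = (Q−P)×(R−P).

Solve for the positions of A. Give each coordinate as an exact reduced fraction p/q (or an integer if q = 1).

A = (-25/3, 2)

1. A_x = -25/3  [AD · FB = -2/3 ∩ AB · FE = 20]
2. A_y = 2  [AD · FB = -2/3 ∩ AB · FE = 20]
   → A = (-25/3, 2)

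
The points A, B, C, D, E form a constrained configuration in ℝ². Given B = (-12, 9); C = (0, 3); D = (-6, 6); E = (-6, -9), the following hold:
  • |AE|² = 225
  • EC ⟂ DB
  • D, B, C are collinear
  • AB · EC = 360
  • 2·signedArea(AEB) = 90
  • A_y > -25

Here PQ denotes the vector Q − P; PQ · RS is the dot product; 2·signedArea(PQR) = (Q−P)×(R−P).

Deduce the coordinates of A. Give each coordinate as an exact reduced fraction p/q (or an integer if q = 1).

A = (-6, -24)

1. A_x = -6  [2·signedArea(AEB) = 90 ∩ AB · EC = 360]
2. A_y = -24  [2·signedArea(AEB) = 90 ∩ AB · EC = 360]
   → A = (-6, -24)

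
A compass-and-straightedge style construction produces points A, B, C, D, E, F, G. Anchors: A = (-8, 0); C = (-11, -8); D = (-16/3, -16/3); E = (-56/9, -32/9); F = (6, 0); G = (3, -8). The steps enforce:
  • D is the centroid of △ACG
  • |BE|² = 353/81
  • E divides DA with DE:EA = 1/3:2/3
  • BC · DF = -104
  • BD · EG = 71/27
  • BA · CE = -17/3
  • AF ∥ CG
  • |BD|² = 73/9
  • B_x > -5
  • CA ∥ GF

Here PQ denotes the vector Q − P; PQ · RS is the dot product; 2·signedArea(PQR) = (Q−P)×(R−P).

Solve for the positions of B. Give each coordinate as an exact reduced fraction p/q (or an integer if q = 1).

1. B_x = -13/3  [BC · DF = -104 ∩ BD · EG = 71/27]
2. B_y = -8/3  [BC · DF = -104 ∩ BD · EG = 71/27]
   → B = (-13/3, -8/3)

B = (-13/3, -8/3)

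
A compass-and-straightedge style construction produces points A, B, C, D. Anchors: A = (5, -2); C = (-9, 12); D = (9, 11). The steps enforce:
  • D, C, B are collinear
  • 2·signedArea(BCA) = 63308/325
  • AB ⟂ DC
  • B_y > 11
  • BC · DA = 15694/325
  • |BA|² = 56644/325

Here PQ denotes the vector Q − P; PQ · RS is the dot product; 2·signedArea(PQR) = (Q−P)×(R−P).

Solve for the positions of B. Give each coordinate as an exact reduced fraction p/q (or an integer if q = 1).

1. B_x = 1863/325  [D, C, B are collinear ∩ AB ⟂ DC]
2. B_y = 3634/325  [D, C, B are collinear ∩ AB ⟂ DC]
   → B = (1863/325, 3634/325)

B = (1863/325, 3634/325)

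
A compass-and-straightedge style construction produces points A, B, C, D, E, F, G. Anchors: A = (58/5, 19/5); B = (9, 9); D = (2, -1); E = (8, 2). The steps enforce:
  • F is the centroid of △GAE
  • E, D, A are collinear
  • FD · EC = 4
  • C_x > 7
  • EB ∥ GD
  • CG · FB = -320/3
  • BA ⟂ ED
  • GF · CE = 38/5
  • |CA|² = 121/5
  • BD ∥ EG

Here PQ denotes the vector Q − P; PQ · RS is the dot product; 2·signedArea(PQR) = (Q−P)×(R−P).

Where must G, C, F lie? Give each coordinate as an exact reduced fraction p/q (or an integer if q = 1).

C = (36/5, 8/5)
F = (103/15, -11/15)
G = (1, -8)

1. G_x = 1  [EB ∥ GD ∩ BD ∥ EG]
2. G_y = -8  [EB ∥ GD ∩ BD ∥ EG]
   → G = (1, -8)
3. F_x = 103/15  [F is the centroid of △GAE]
4. F_y = -11/15  [F is the centroid of △GAE]
   → F = (103/15, -11/15)
5. C_x = 36/5  [CG · FB = -320/3 ∩ FD · EC = 4]
6. C_y = 8/5  [CG · FB = -320/3 ∩ FD · EC = 4]
   → C = (36/5, 8/5)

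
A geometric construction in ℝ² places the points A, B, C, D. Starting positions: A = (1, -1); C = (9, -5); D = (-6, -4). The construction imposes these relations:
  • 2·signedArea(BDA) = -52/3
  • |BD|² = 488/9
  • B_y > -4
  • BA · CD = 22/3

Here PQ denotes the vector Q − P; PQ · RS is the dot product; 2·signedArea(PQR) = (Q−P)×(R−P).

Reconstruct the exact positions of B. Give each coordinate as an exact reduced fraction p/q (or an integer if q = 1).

B = (4/3, -10/3)

1. B_x = 4/3  [2·signedArea(BDA) = -52/3 ∩ BA · CD = 22/3]
2. B_y = -10/3  [2·signedArea(BDA) = -52/3 ∩ BA · CD = 22/3]
   → B = (4/3, -10/3)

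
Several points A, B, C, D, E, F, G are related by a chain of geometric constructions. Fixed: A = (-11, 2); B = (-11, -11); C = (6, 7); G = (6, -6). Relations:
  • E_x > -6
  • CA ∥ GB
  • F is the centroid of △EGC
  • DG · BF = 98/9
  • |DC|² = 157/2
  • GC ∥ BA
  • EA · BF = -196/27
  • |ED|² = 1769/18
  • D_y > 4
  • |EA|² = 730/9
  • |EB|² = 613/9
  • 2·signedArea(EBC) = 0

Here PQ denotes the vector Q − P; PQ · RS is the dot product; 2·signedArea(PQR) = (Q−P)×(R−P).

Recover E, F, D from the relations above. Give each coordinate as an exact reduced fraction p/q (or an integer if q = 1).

D = (-5/2, 9/2)
E = (-16/3, -5)
F = (20/9, -4/3)

1. E_x = -16/3  [line -18·x + 17·y + -11 = 0 ∩ |EB|² = 613/9]
2. E_y = -5  [line -18·x + 17·y + -11 = 0 ∩ |EB|² = 613/9]
   → E = (-16/3, -5)
3. F_x = 20/9  [F is the centroid of △EGC]
4. F_y = -4/3  [F is the centroid of △EGC]
   → F = (20/9, -4/3)
5. D_x = -5/2  [line -119/9·x + -29/3·y + 94/9 = 0 ∩ |DC|² = 157/2]
6. D_y = 9/2  [line -119/9·x + -29/3·y + 94/9 = 0 ∩ |DC|² = 157/2]
   → D = (-5/2, 9/2)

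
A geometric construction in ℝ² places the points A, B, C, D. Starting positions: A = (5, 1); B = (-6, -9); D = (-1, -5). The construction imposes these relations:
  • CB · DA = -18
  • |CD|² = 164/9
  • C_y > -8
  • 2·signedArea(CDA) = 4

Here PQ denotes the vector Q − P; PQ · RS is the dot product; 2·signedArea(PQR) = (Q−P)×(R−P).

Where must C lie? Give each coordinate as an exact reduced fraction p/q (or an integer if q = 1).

1. C_x = -13/3  [2·signedArea(CDA) = 4 ∩ CB · DA = -18]
2. C_y = -23/3  [2·signedArea(CDA) = 4 ∩ CB · DA = -18]
   → C = (-13/3, -23/3)

C = (-13/3, -23/3)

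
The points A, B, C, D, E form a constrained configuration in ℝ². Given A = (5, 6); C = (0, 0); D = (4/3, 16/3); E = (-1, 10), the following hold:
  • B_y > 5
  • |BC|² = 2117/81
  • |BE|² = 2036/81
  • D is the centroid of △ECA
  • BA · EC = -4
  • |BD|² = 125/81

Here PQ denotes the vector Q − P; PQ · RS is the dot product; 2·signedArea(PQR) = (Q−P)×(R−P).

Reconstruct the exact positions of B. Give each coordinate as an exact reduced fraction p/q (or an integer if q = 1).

B = (1/9, 46/9)

1. B_x = 1/9  [line -1·x + 10·y + -51 = 0 ∩ |BE|² = 2036/81]
2. B_y = 46/9  [line -1·x + 10·y + -51 = 0 ∩ |BE|² = 2036/81]
   → B = (1/9, 46/9)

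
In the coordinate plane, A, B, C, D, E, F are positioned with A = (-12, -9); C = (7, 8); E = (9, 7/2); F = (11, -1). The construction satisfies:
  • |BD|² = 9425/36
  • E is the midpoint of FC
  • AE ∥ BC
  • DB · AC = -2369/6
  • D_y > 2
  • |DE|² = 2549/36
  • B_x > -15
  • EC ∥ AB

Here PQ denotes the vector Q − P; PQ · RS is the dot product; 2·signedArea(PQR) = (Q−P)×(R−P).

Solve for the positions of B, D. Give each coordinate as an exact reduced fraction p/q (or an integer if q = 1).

B = (-14, -9/2)
D = (2/3, 7/3)

1. B_x = -14  [AE ∥ BC ∩ EC ∥ AB]
2. B_y = -9/2  [AE ∥ BC ∩ EC ∥ AB]
   → B = (-14, -9/2)
3. D_x = 2/3  [line -19·x + -17·y + 157/3 = 0 ∩ |DE|² = 2549/36]
4. D_y = 7/3  [line -19·x + -17·y + 157/3 = 0 ∩ |DE|² = 2549/36]
   → D = (2/3, 7/3)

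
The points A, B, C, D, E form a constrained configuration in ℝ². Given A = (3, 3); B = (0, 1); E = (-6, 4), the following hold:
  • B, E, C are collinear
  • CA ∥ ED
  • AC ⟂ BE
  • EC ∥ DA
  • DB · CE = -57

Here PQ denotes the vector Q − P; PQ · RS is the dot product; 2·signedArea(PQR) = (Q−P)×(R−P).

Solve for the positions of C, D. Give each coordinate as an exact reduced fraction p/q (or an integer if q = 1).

1. C_x = 8/5  [B, E, C are collinear ∩ AC ⟂ BE]
2. C_y = 1/5  [B, E, C are collinear ∩ AC ⟂ BE]
   → C = (8/5, 1/5)
3. D_x = -23/5  [EC ∥ DA ∩ CA ∥ ED]
4. D_y = 34/5  [EC ∥ DA ∩ CA ∥ ED]
   → D = (-23/5, 34/5)

C = (8/5, 1/5)
D = (-23/5, 34/5)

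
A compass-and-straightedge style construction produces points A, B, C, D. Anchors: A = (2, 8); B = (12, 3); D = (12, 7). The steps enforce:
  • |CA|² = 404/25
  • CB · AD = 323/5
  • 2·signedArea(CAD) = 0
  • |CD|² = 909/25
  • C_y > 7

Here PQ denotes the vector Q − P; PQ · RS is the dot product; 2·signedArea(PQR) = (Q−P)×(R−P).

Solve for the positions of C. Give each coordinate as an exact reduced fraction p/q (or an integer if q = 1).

1. C_x = 6  [2·signedArea(CAD) = 0 ∩ CB · AD = 323/5]
2. C_y = 38/5  [2·signedArea(CAD) = 0 ∩ CB · AD = 323/5]
   → C = (6, 38/5)

C = (6, 38/5)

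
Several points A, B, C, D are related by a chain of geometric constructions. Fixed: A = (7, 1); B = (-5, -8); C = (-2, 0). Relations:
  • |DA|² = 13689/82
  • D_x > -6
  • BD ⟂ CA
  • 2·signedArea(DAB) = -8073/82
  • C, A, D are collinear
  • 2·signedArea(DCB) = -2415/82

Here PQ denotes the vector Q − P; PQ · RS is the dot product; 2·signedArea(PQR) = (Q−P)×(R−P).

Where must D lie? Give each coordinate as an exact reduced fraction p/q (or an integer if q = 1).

D = (-479/82, -35/82)

1. D_x = -479/82  [C, A, D are collinear ∩ BD ⟂ CA]
2. D_y = -35/82  [C, A, D are collinear ∩ BD ⟂ CA]
   → D = (-479/82, -35/82)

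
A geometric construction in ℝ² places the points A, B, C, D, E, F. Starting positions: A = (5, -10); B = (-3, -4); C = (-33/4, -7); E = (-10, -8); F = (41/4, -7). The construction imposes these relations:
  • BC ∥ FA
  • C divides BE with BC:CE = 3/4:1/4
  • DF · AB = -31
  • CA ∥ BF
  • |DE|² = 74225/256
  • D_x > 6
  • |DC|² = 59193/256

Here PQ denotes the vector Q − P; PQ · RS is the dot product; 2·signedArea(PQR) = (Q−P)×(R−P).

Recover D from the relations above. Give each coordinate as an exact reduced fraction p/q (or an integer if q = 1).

1. D_x = 111/16  [line 8·x + -6·y + -93 = 0 ∩ |DE|² = 74225/256]
2. D_y = -25/4  [line 8·x + -6·y + -93 = 0 ∩ |DE|² = 74225/256]
   → D = (111/16, -25/4)

D = (111/16, -25/4)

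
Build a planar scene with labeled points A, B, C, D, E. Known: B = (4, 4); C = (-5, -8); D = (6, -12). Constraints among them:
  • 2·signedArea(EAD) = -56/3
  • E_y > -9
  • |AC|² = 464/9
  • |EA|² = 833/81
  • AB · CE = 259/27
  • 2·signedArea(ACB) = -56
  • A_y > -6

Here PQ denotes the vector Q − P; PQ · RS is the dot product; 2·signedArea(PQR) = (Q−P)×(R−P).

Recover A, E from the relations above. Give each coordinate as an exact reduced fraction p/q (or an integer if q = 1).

1. A_x = 5/3  [line -12·x + 9·y + 68 = 0 ∩ |AC|² = 464/9]
2. A_y = -16/3  [line -12·x + 9·y + 68 = 0 ∩ |AC|² = 464/9]
   → A = (5/3, -16/3)
3. E_x = 8/9  [AB · CE = 259/27 ∩ 2·signedArea(EAD) = -56/3]
4. E_y = -76/9  [AB · CE = 259/27 ∩ 2·signedArea(EAD) = -56/3]
   → E = (8/9, -76/9)

A = (5/3, -16/3)
E = (8/9, -76/9)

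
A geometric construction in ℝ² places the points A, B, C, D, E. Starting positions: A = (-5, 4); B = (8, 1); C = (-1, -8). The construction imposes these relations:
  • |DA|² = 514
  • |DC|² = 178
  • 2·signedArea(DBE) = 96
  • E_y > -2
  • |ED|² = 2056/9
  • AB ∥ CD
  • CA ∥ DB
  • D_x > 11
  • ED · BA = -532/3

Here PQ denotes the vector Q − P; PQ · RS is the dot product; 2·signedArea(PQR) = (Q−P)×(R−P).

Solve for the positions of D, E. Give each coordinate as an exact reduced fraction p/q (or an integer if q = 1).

D = (12, -11)
E = (2/3, -1)

1. D_x = 12  [CA ∥ DB ∩ AB ∥ CD]
2. D_y = -11  [CA ∥ DB ∩ AB ∥ CD]
   → D = (12, -11)
3. E_x = 2/3  [ED · BA = -532/3 ∩ 2·signedArea(DBE) = 96]
4. E_y = -1  [ED · BA = -532/3 ∩ 2·signedArea(DBE) = 96]
   → E = (2/3, -1)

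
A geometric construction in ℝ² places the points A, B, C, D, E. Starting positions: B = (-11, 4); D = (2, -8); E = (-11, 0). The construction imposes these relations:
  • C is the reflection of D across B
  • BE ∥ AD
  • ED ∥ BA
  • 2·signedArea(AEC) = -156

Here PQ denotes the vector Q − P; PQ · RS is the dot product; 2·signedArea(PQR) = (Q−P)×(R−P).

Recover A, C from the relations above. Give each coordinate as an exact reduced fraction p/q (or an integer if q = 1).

1. A_x = 2  [BE ∥ AD ∩ ED ∥ BA]
2. A_y = -4  [BE ∥ AD ∩ ED ∥ BA]
   → A = (2, -4)
3. C_x = -24  [C is the reflection of D across B]
4. C_y = 16  [C is the reflection of D across B]
   → C = (-24, 16)

A = (2, -4)
C = (-24, 16)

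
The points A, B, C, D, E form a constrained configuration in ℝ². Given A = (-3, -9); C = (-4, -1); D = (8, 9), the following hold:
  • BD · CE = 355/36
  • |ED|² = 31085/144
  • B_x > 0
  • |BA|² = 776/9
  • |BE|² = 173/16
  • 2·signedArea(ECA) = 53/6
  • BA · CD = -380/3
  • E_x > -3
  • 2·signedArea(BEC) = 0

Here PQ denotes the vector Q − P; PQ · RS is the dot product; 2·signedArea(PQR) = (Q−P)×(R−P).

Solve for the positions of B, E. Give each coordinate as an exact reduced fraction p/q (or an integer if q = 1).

B = (1/3, -1/3)
E = (-35/12, -5/6)

1. E_x = -35/12  [line 8·x + 1·y + 145/6 = 0 ∩ |ED|² = 31085/144]
2. E_y = -5/6  [line 8·x + 1·y + 145/6 = 0 ∩ |ED|² = 31085/144]
   → E = (-35/12, -5/6)
3. B_x = 1/3  [2·signedArea(BEC) = 0 ∩ BD · CE = 355/36]
4. B_y = -1/3  [2·signedArea(BEC) = 0 ∩ BD · CE = 355/36]
   → B = (1/3, -1/3)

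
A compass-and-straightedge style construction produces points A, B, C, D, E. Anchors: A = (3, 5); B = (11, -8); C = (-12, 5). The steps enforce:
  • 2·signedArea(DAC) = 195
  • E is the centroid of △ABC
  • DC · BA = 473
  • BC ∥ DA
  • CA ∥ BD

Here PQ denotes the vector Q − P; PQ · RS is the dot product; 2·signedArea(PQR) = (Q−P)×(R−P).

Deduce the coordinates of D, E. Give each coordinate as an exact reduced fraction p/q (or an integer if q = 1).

D = (26, -8)
E = (2/3, 2/3)

1. D_x = 26  [BC ∥ DA ∩ CA ∥ BD]
2. D_y = -8  [BC ∥ DA ∩ CA ∥ BD]
   → D = (26, -8)
3. E_x = 2/3  [E is the centroid of △ABC]
4. E_y = 2/3  [E is the centroid of △ABC]
   → E = (2/3, 2/3)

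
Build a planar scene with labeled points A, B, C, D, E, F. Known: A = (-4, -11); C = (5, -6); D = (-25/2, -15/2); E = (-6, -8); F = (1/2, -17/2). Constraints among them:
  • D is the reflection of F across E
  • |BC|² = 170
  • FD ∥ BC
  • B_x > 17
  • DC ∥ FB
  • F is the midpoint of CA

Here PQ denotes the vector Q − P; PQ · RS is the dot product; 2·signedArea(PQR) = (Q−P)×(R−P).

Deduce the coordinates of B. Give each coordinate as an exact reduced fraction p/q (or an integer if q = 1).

1. B_x = 18  [FD ∥ BC ∩ DC ∥ FB]
2. B_y = -7  [FD ∥ BC ∩ DC ∥ FB]
   → B = (18, -7)

B = (18, -7)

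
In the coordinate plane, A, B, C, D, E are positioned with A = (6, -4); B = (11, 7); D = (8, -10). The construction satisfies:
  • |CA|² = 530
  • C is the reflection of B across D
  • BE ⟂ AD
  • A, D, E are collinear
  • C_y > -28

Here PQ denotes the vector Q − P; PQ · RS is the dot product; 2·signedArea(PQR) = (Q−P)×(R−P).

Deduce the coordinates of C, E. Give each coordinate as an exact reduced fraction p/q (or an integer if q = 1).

1. C_x = 5  [C is the reflection of B across D]
2. C_y = -27  [C is the reflection of B across D]
   → C = (5, -27)
3. E_x = 16/5  [A, D, E are collinear ∩ BE ⟂ AD]
4. E_y = 22/5  [A, D, E are collinear ∩ BE ⟂ AD]
   → E = (16/5, 22/5)

C = (5, -27)
E = (16/5, 22/5)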